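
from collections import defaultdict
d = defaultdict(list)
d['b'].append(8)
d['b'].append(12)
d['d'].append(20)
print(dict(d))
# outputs {'b': [8, 12], 'd': [20]}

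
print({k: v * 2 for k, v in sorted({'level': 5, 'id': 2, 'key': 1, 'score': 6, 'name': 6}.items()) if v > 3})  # {'level': 10, 'name': 12, 'score': 12}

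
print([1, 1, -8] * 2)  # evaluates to [1, 1, -8, 1, 1, -8]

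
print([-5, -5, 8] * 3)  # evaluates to [-5, -5, 8, -5, -5, 8, -5, -5, 8]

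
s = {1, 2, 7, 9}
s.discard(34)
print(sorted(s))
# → [1, 2, 7, 9]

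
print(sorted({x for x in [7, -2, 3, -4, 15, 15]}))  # [-4, -2, 3, 7, 15]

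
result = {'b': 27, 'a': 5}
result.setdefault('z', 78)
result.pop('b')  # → 27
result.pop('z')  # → 78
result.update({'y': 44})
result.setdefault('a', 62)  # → 5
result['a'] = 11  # {'a': 11, 'y': 44}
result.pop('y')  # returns 44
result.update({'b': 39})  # {'a': 11, 'b': 39}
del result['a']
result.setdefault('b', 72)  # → 39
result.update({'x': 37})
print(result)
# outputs {'b': 39, 'x': 37}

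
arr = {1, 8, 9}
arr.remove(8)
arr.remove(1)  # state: {9}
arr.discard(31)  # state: {9}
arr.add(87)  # {9, 87}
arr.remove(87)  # {9}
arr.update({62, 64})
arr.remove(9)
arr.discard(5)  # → {62, 64}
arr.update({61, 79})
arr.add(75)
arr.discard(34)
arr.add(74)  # {61, 62, 64, 74, 75, 79}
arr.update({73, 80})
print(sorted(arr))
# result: [61, 62, 64, 73, 74, 75, 79, 80]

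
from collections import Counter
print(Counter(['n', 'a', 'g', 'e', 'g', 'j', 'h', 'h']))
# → Counter({'g': 2, 'h': 2, 'n': 1, 'a': 1, 'e': 1, 'j': 1})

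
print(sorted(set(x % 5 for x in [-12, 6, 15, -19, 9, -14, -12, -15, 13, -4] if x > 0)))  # [0, 1, 3, 4]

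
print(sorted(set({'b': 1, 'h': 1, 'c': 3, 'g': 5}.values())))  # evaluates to [1, 3, 5]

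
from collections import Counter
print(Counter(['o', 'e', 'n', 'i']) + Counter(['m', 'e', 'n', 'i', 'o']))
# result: Counter({'o': 2, 'e': 2, 'n': 2, 'i': 2, 'm': 1})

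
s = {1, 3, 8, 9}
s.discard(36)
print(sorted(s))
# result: [1, 3, 8, 9]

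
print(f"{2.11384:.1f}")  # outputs 2.1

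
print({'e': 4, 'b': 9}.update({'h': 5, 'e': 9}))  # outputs None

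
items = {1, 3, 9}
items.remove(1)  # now {3, 9}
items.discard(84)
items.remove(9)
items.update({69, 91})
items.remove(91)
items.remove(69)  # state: {3}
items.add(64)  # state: {3, 64}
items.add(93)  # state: {3, 64, 93}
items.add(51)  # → {3, 51, 64, 93}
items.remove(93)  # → {3, 51, 64}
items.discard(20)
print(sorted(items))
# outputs [3, 51, 64]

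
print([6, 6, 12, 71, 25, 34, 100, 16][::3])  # [6, 71, 100]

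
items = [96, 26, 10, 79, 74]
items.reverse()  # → [74, 79, 10, 26, 96]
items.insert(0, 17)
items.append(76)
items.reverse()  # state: [76, 96, 26, 10, 79, 74, 17]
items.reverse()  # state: [17, 74, 79, 10, 26, 96, 76]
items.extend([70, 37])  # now [17, 74, 79, 10, 26, 96, 76, 70, 37]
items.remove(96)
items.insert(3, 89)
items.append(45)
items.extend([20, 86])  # [17, 74, 79, 89, 10, 26, 76, 70, 37, 45, 20, 86]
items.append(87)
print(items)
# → [17, 74, 79, 89, 10, 26, 76, 70, 37, 45, 20, 86, 87]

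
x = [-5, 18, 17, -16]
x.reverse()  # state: [-16, 17, 18, -5]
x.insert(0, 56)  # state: [56, -16, 17, 18, -5]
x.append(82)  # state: [56, -16, 17, 18, -5, 82]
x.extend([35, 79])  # [56, -16, 17, 18, -5, 82, 35, 79]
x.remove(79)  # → [56, -16, 17, 18, -5, 82, 35]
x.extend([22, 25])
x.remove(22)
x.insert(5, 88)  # [56, -16, 17, 18, -5, 88, 82, 35, 25]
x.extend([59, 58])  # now [56, -16, 17, 18, -5, 88, 82, 35, 25, 59, 58]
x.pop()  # 58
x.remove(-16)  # [56, 17, 18, -5, 88, 82, 35, 25, 59]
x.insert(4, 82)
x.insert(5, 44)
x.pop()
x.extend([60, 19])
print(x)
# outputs [56, 17, 18, -5, 82, 44, 88, 82, 35, 25, 60, 19]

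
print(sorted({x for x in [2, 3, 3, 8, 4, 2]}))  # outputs [2, 3, 4, 8]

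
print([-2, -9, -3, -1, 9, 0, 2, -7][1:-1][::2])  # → [-9, -1, 0]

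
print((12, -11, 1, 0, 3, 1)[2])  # 1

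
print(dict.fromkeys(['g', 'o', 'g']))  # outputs {'g': None, 'o': None}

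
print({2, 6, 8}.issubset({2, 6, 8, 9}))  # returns True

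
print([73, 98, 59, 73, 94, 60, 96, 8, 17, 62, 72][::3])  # [73, 73, 96, 62]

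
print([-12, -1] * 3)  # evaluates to [-12, -1, -12, -1, -12, -1]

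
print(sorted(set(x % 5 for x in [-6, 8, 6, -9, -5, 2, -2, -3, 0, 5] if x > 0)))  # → [0, 1, 2, 3]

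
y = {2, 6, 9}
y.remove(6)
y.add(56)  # {2, 9, 56}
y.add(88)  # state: {2, 9, 56, 88}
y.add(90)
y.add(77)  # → {2, 9, 56, 77, 88, 90}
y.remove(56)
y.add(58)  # {2, 9, 58, 77, 88, 90}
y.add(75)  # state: {2, 9, 58, 75, 77, 88, 90}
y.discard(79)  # {2, 9, 58, 75, 77, 88, 90}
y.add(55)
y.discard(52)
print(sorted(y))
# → [2, 9, 55, 58, 75, 77, 88, 90]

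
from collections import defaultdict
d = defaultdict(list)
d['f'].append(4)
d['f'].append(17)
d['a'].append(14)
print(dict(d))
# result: {'f': [4, 17], 'a': [14]}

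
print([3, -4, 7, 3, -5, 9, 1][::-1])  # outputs [1, 9, -5, 3, 7, -4, 3]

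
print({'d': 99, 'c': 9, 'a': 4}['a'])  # 4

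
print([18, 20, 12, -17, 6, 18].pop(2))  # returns 12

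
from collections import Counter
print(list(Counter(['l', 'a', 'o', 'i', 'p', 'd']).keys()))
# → ['l', 'a', 'o', 'i', 'p', 'd']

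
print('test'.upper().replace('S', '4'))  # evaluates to TE4T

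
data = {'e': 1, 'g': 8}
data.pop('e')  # 1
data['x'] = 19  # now {'g': 8, 'x': 19}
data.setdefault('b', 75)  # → 75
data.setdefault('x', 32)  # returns 19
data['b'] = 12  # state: {'g': 8, 'x': 19, 'b': 12}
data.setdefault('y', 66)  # 66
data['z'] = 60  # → {'g': 8, 'x': 19, 'b': 12, 'y': 66, 'z': 60}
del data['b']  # {'g': 8, 'x': 19, 'y': 66, 'z': 60}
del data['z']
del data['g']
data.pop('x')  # 19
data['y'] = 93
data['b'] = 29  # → {'y': 93, 'b': 29}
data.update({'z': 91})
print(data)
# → {'y': 93, 'b': 29, 'z': 91}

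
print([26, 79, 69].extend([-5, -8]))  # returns None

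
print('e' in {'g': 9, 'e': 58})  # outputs True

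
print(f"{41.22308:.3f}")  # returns 41.223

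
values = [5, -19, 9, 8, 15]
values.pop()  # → 15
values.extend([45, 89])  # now [5, -19, 9, 8, 45, 89]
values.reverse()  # [89, 45, 8, 9, -19, 5]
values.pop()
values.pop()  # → -19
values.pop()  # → 9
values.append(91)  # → [89, 45, 8, 91]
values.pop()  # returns 91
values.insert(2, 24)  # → [89, 45, 24, 8]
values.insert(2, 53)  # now [89, 45, 53, 24, 8]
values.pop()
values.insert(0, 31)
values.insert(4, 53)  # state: [31, 89, 45, 53, 53, 24]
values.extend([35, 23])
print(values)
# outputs [31, 89, 45, 53, 53, 24, 35, 23]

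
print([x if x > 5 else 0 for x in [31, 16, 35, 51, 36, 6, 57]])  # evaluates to [31, 16, 35, 51, 36, 6, 57]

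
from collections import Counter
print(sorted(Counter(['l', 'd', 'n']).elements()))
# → ['d', 'l', 'n']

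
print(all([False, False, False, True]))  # False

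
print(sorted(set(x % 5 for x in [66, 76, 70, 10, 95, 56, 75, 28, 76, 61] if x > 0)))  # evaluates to [0, 1, 3]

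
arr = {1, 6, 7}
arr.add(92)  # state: {1, 6, 7, 92}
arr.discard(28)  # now {1, 6, 7, 92}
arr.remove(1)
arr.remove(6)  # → {7, 92}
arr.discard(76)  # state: {7, 92}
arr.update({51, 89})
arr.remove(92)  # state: {7, 51, 89}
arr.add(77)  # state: {7, 51, 77, 89}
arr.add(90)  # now {7, 51, 77, 89, 90}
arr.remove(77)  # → {7, 51, 89, 90}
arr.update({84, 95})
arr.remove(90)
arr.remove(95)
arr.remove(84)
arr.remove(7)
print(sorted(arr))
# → [51, 89]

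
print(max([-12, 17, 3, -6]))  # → 17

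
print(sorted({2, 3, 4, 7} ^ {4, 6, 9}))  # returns [2, 3, 6, 7, 9]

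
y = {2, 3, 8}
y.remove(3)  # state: {2, 8}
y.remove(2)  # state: {8}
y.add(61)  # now {8, 61}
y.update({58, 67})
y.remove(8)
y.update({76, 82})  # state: {58, 61, 67, 76, 82}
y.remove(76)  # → {58, 61, 67, 82}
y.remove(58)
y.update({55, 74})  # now {55, 61, 67, 74, 82}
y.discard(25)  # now {55, 61, 67, 74, 82}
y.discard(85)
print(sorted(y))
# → [55, 61, 67, 74, 82]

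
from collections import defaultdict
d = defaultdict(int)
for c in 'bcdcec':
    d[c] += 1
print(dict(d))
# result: {'b': 1, 'c': 3, 'd': 1, 'e': 1}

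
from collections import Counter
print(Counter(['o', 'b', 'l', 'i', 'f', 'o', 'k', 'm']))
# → Counter({'o': 2, 'b': 1, 'l': 1, 'i': 1, 'f': 1, 'k': 1, 'm': 1})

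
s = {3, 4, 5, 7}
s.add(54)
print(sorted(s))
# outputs [3, 4, 5, 7, 54]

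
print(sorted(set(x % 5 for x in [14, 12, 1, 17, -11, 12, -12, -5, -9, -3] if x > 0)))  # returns [1, 2, 4]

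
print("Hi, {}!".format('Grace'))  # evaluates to Hi, Grace!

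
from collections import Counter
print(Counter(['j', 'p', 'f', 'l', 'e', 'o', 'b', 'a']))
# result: Counter({'j': 1, 'p': 1, 'f': 1, 'l': 1, 'e': 1, 'o': 1, 'b': 1, 'a': 1})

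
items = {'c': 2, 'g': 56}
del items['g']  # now {'c': 2}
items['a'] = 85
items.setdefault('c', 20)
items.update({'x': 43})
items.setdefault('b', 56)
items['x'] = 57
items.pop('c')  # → 2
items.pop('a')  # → 85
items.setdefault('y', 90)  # 90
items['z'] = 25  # {'x': 57, 'b': 56, 'y': 90, 'z': 25}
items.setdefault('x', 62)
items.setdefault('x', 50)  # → 57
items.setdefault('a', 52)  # 52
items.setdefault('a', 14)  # 52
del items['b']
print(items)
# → {'x': 57, 'y': 90, 'z': 25, 'a': 52}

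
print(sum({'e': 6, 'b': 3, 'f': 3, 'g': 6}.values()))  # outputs 18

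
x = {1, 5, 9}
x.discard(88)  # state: {1, 5, 9}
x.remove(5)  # {1, 9}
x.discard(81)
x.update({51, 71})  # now {1, 9, 51, 71}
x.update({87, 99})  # {1, 9, 51, 71, 87, 99}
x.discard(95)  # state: {1, 9, 51, 71, 87, 99}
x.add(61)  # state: {1, 9, 51, 61, 71, 87, 99}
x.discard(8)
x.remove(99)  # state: {1, 9, 51, 61, 71, 87}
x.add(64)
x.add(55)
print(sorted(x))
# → [1, 9, 51, 55, 61, 64, 71, 87]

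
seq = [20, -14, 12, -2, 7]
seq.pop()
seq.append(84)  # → [20, -14, 12, -2, 84]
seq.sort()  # [-14, -2, 12, 20, 84]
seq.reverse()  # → [84, 20, 12, -2, -14]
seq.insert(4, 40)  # [84, 20, 12, -2, 40, -14]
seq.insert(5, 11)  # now [84, 20, 12, -2, 40, 11, -14]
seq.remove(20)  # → [84, 12, -2, 40, 11, -14]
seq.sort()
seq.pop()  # 84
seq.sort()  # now [-14, -2, 11, 12, 40]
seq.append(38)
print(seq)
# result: [-14, -2, 11, 12, 40, 38]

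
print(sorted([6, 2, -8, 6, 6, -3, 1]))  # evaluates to [-8, -3, 1, 2, 6, 6, 6]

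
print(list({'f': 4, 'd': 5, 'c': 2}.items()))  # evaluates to [('f', 4), ('d', 5), ('c', 2)]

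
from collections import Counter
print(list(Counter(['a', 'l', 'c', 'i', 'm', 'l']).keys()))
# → ['a', 'l', 'c', 'i', 'm']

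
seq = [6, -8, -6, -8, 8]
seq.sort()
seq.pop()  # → 8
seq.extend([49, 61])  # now [-8, -8, -6, 6, 49, 61]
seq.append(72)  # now [-8, -8, -6, 6, 49, 61, 72]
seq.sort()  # [-8, -8, -6, 6, 49, 61, 72]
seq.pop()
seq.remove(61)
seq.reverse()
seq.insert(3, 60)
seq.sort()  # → [-8, -8, -6, 6, 49, 60]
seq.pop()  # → 60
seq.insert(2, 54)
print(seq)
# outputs [-8, -8, 54, -6, 6, 49]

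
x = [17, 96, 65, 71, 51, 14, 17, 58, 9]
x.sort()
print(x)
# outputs [9, 14, 17, 17, 51, 58, 65, 71, 96]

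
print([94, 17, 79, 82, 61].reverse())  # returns None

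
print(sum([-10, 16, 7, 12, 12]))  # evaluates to 37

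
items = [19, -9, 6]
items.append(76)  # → [19, -9, 6, 76]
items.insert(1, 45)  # [19, 45, -9, 6, 76]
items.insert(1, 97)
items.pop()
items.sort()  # [-9, 6, 19, 45, 97]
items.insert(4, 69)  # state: [-9, 6, 19, 45, 69, 97]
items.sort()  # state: [-9, 6, 19, 45, 69, 97]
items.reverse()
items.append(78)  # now [97, 69, 45, 19, 6, -9, 78]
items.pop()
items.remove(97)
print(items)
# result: [69, 45, 19, 6, -9]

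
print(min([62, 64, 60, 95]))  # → 60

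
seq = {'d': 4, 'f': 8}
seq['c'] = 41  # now {'d': 4, 'f': 8, 'c': 41}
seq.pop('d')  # 4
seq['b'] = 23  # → {'f': 8, 'c': 41, 'b': 23}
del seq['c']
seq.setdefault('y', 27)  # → 27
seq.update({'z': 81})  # {'f': 8, 'b': 23, 'y': 27, 'z': 81}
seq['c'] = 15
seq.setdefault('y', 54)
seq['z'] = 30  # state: {'f': 8, 'b': 23, 'y': 27, 'z': 30, 'c': 15}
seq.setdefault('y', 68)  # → 27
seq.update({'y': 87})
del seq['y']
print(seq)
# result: {'f': 8, 'b': 23, 'z': 30, 'c': 15}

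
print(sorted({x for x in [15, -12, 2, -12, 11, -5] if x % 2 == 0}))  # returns [-12, 2]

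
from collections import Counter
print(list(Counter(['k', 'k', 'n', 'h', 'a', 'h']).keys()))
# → ['k', 'n', 'h', 'a']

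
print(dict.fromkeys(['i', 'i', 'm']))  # {'i': None, 'm': None}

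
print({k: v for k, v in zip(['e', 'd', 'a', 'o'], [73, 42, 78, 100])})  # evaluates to {'e': 73, 'd': 42, 'a': 78, 'o': 100}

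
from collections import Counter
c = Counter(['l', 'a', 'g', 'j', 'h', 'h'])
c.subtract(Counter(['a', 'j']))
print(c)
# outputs Counter({'h': 2, 'l': 1, 'g': 1, 'a': 0, 'j': 0})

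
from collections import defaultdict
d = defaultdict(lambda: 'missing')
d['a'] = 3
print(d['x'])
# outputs missing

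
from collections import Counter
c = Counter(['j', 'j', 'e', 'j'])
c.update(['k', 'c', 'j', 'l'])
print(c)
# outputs Counter({'j': 4, 'e': 1, 'k': 1, 'c': 1, 'l': 1})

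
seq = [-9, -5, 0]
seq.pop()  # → 0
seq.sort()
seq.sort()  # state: [-9, -5]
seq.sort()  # [-9, -5]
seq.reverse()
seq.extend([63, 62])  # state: [-5, -9, 63, 62]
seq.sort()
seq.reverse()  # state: [63, 62, -5, -9]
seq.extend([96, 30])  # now [63, 62, -5, -9, 96, 30]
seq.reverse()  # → [30, 96, -9, -5, 62, 63]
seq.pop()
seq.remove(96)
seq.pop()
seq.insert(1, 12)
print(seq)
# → [30, 12, -9, -5]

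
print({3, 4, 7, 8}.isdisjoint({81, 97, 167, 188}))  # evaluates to True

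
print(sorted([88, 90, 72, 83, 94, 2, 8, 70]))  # [2, 8, 70, 72, 83, 88, 90, 94]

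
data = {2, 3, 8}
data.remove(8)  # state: {2, 3}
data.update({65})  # {2, 3, 65}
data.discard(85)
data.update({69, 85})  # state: {2, 3, 65, 69, 85}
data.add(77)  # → {2, 3, 65, 69, 77, 85}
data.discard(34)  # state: {2, 3, 65, 69, 77, 85}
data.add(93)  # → {2, 3, 65, 69, 77, 85, 93}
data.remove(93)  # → {2, 3, 65, 69, 77, 85}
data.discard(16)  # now {2, 3, 65, 69, 77, 85}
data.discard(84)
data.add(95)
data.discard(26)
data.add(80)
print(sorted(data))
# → [2, 3, 65, 69, 77, 80, 85, 95]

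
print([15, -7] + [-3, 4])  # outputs [15, -7, -3, 4]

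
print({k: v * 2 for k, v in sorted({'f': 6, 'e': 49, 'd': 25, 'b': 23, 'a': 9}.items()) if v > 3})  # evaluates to {'a': 18, 'b': 46, 'd': 50, 'e': 98, 'f': 12}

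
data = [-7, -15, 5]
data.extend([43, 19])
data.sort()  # [-15, -7, 5, 19, 43]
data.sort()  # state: [-15, -7, 5, 19, 43]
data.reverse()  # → [43, 19, 5, -7, -15]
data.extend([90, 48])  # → [43, 19, 5, -7, -15, 90, 48]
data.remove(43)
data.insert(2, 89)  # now [19, 5, 89, -7, -15, 90, 48]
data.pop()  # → 48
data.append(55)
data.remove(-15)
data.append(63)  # [19, 5, 89, -7, 90, 55, 63]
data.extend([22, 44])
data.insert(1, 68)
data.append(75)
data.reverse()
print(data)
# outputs [75, 44, 22, 63, 55, 90, -7, 89, 5, 68, 19]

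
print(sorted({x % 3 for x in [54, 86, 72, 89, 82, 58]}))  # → [0, 1, 2]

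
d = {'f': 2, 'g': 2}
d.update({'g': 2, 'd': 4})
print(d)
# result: {'f': 2, 'g': 2, 'd': 4}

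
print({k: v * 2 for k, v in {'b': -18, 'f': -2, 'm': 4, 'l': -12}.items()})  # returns {'b': -36, 'f': -4, 'm': 8, 'l': -24}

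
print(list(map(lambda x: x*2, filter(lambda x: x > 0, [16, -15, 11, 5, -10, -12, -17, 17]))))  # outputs [32, 22, 10, 34]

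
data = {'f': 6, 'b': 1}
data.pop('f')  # 6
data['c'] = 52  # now {'b': 1, 'c': 52}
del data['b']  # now {'c': 52}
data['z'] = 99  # {'c': 52, 'z': 99}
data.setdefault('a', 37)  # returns 37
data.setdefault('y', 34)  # 34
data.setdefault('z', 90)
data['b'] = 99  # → {'c': 52, 'z': 99, 'a': 37, 'y': 34, 'b': 99}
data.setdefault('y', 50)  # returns 34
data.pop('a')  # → 37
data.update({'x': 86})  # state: {'c': 52, 'z': 99, 'y': 34, 'b': 99, 'x': 86}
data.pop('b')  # 99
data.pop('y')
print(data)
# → {'c': 52, 'z': 99, 'x': 86}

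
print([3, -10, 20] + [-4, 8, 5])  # [3, -10, 20, -4, 8, 5]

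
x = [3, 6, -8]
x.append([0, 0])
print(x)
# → [3, 6, -8, [0, 0]]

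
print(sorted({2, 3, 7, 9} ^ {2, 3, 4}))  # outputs [4, 7, 9]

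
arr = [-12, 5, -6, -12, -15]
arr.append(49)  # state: [-12, 5, -6, -12, -15, 49]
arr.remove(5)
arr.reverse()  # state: [49, -15, -12, -6, -12]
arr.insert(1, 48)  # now [49, 48, -15, -12, -6, -12]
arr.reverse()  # [-12, -6, -12, -15, 48, 49]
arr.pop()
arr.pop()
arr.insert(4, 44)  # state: [-12, -6, -12, -15, 44]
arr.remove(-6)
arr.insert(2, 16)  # [-12, -12, 16, -15, 44]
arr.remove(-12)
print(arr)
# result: [-12, 16, -15, 44]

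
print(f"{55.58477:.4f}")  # 55.5848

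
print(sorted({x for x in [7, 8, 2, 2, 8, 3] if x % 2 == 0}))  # [2, 8]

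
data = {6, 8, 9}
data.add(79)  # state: {6, 8, 9, 79}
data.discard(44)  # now {6, 8, 9, 79}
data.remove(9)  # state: {6, 8, 79}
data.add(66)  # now {6, 8, 66, 79}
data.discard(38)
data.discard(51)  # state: {6, 8, 66, 79}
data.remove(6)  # {8, 66, 79}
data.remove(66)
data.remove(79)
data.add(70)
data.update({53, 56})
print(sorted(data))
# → [8, 53, 56, 70]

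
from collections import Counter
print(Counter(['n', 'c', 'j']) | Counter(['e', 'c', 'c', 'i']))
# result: Counter({'c': 2, 'n': 1, 'j': 1, 'e': 1, 'i': 1})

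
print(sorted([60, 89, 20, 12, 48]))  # [12, 20, 48, 60, 89]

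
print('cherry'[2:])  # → erry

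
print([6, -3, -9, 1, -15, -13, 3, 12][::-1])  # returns [12, 3, -13, -15, 1, -9, -3, 6]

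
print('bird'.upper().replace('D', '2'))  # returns BIR2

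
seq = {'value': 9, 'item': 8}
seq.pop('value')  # 9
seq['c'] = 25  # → {'item': 8, 'c': 25}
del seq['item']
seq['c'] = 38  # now {'c': 38}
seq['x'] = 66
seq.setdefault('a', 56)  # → 56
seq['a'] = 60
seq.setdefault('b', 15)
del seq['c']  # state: {'x': 66, 'a': 60, 'b': 15}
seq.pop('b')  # 15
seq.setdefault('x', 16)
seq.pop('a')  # 60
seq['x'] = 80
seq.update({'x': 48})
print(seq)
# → {'x': 48}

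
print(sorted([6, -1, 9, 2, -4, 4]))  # [-4, -1, 2, 4, 6, 9]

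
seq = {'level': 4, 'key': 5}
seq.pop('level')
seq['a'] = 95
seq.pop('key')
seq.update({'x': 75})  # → {'a': 95, 'x': 75}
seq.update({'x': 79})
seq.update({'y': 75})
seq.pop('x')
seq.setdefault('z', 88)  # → 88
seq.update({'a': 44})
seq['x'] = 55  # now {'a': 44, 'y': 75, 'z': 88, 'x': 55}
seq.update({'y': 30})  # {'a': 44, 'y': 30, 'z': 88, 'x': 55}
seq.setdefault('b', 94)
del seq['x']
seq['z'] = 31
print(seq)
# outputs {'a': 44, 'y': 30, 'z': 31, 'b': 94}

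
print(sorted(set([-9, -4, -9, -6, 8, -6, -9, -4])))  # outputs [-9, -6, -4, 8]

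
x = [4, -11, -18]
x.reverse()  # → [-18, -11, 4]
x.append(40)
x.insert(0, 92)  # [92, -18, -11, 4, 40]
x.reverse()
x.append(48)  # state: [40, 4, -11, -18, 92, 48]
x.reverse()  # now [48, 92, -18, -11, 4, 40]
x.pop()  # 40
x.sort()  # [-18, -11, 4, 48, 92]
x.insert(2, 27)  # [-18, -11, 27, 4, 48, 92]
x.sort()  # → [-18, -11, 4, 27, 48, 92]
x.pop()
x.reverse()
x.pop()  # -18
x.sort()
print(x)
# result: [-11, 4, 27, 48]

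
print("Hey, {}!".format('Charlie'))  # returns Hey, Charlie!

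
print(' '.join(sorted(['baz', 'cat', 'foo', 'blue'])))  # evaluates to baz blue cat foo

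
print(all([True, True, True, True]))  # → True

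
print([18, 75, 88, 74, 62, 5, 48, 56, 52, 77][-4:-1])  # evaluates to [48, 56, 52]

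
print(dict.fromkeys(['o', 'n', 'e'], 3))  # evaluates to {'o': 3, 'n': 3, 'e': 3}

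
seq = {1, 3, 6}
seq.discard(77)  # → {1, 3, 6}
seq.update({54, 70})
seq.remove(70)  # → {1, 3, 6, 54}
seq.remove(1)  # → {3, 6, 54}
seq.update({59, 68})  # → {3, 6, 54, 59, 68}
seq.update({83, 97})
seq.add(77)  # {3, 6, 54, 59, 68, 77, 83, 97}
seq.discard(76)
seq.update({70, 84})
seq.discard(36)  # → {3, 6, 54, 59, 68, 70, 77, 83, 84, 97}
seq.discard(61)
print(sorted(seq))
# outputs [3, 6, 54, 59, 68, 70, 77, 83, 84, 97]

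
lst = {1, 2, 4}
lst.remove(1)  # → {2, 4}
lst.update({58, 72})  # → {2, 4, 58, 72}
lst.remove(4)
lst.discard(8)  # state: {2, 58, 72}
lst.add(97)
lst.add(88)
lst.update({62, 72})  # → {2, 58, 62, 72, 88, 97}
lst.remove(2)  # {58, 62, 72, 88, 97}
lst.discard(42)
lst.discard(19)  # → {58, 62, 72, 88, 97}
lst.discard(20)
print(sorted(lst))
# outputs [58, 62, 72, 88, 97]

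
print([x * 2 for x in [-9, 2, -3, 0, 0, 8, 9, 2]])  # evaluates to [-18, 4, -6, 0, 0, 16, 18, 4]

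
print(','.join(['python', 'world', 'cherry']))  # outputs python,world,cherry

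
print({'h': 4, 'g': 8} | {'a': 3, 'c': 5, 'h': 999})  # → {'h': 999, 'g': 8, 'a': 3, 'c': 5}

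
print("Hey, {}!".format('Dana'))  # Hey, Dana!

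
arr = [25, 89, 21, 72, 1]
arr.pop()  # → 1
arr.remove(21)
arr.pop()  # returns 72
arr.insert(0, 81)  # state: [81, 25, 89]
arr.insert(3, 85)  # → [81, 25, 89, 85]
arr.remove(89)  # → [81, 25, 85]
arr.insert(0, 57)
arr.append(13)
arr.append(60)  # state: [57, 81, 25, 85, 13, 60]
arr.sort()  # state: [13, 25, 57, 60, 81, 85]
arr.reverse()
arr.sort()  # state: [13, 25, 57, 60, 81, 85]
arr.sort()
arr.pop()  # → 85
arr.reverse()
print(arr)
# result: [81, 60, 57, 25, 13]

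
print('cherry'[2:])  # erry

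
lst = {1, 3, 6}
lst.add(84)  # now {1, 3, 6, 84}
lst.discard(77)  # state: {1, 3, 6, 84}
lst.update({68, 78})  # {1, 3, 6, 68, 78, 84}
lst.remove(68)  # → {1, 3, 6, 78, 84}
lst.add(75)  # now {1, 3, 6, 75, 78, 84}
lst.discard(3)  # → {1, 6, 75, 78, 84}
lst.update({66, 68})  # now {1, 6, 66, 68, 75, 78, 84}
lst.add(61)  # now {1, 6, 61, 66, 68, 75, 78, 84}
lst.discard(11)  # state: {1, 6, 61, 66, 68, 75, 78, 84}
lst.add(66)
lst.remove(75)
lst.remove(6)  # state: {1, 61, 66, 68, 78, 84}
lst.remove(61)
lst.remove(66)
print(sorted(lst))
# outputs [1, 68, 78, 84]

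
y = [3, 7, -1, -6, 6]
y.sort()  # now [-6, -1, 3, 6, 7]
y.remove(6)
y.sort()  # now [-6, -1, 3, 7]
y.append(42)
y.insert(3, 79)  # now [-6, -1, 3, 79, 7, 42]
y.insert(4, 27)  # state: [-6, -1, 3, 79, 27, 7, 42]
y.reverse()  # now [42, 7, 27, 79, 3, -1, -6]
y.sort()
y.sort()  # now [-6, -1, 3, 7, 27, 42, 79]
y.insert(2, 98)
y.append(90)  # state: [-6, -1, 98, 3, 7, 27, 42, 79, 90]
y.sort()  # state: [-6, -1, 3, 7, 27, 42, 79, 90, 98]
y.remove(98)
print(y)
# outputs [-6, -1, 3, 7, 27, 42, 79, 90]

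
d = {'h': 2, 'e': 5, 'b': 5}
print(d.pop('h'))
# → 2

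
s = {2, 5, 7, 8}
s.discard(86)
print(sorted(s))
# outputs [2, 5, 7, 8]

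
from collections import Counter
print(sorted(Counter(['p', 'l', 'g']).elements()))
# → ['g', 'l', 'p']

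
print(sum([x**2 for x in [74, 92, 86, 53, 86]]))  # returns 31541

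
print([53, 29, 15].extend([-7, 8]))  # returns None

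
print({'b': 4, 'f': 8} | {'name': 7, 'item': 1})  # {'b': 4, 'f': 8, 'name': 7, 'item': 1}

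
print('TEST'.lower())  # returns test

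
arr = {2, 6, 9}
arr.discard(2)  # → {6, 9}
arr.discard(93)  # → {6, 9}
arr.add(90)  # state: {6, 9, 90}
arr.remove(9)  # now {6, 90}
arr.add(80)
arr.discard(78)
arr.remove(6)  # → {80, 90}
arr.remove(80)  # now {90}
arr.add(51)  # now {51, 90}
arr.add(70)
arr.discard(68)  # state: {51, 70, 90}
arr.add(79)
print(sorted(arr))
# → [51, 70, 79, 90]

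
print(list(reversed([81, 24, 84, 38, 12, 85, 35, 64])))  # [64, 35, 85, 12, 38, 84, 24, 81]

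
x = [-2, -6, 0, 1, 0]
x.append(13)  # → [-2, -6, 0, 1, 0, 13]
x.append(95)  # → [-2, -6, 0, 1, 0, 13, 95]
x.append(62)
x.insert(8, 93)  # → [-2, -6, 0, 1, 0, 13, 95, 62, 93]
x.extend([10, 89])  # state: [-2, -6, 0, 1, 0, 13, 95, 62, 93, 10, 89]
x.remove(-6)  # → [-2, 0, 1, 0, 13, 95, 62, 93, 10, 89]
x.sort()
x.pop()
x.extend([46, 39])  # [-2, 0, 0, 1, 10, 13, 62, 89, 93, 46, 39]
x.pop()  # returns 39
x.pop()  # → 46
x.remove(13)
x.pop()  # 93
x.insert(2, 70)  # [-2, 0, 70, 0, 1, 10, 62, 89]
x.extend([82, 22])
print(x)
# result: [-2, 0, 70, 0, 1, 10, 62, 89, 82, 22]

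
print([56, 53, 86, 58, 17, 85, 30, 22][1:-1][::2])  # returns [53, 58, 85]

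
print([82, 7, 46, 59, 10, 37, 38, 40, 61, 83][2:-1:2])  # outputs [46, 10, 38, 61]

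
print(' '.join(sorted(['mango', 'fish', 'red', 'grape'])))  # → fish grape mango red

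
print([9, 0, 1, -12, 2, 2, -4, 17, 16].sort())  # None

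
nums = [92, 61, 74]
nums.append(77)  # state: [92, 61, 74, 77]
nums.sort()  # [61, 74, 77, 92]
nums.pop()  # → 92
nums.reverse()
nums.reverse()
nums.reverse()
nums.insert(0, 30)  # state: [30, 77, 74, 61]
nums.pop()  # 61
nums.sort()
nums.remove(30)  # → [74, 77]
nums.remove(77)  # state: [74]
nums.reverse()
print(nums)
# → [74]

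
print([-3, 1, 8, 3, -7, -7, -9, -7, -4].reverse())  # None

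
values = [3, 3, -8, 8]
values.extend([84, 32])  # [3, 3, -8, 8, 84, 32]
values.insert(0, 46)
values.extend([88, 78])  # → [46, 3, 3, -8, 8, 84, 32, 88, 78]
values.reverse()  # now [78, 88, 32, 84, 8, -8, 3, 3, 46]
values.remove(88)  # [78, 32, 84, 8, -8, 3, 3, 46]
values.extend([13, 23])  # [78, 32, 84, 8, -8, 3, 3, 46, 13, 23]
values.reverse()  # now [23, 13, 46, 3, 3, -8, 8, 84, 32, 78]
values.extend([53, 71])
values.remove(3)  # [23, 13, 46, 3, -8, 8, 84, 32, 78, 53, 71]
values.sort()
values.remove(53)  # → [-8, 3, 8, 13, 23, 32, 46, 71, 78, 84]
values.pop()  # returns 84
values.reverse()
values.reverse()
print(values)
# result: [-8, 3, 8, 13, 23, 32, 46, 71, 78]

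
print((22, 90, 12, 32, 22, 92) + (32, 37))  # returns (22, 90, 12, 32, 22, 92, 32, 37)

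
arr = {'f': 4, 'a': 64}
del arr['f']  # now {'a': 64}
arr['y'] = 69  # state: {'a': 64, 'y': 69}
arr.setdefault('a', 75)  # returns 64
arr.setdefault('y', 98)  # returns 69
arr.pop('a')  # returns 64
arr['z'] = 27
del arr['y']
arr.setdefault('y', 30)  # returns 30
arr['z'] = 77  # {'z': 77, 'y': 30}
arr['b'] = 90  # {'z': 77, 'y': 30, 'b': 90}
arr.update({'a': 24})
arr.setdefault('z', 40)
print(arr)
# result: {'z': 77, 'y': 30, 'b': 90, 'a': 24}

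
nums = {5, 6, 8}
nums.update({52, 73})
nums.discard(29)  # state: {5, 6, 8, 52, 73}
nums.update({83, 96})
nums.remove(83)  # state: {5, 6, 8, 52, 73, 96}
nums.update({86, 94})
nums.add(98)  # {5, 6, 8, 52, 73, 86, 94, 96, 98}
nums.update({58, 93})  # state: {5, 6, 8, 52, 58, 73, 86, 93, 94, 96, 98}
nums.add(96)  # {5, 6, 8, 52, 58, 73, 86, 93, 94, 96, 98}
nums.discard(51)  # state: {5, 6, 8, 52, 58, 73, 86, 93, 94, 96, 98}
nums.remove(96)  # {5, 6, 8, 52, 58, 73, 86, 93, 94, 98}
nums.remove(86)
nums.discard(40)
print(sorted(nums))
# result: [5, 6, 8, 52, 58, 73, 93, 94, 98]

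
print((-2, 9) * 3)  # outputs (-2, 9, -2, 9, -2, 9)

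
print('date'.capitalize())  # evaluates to Date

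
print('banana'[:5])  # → banan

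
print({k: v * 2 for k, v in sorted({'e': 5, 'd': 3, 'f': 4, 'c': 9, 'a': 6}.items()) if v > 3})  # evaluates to {'a': 12, 'c': 18, 'e': 10, 'f': 8}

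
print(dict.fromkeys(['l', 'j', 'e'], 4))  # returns {'l': 4, 'j': 4, 'e': 4}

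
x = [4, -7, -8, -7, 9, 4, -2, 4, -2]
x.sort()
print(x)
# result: [-8, -7, -7, -2, -2, 4, 4, 4, 9]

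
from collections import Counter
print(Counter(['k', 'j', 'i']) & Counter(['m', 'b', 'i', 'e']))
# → Counter({'i': 1})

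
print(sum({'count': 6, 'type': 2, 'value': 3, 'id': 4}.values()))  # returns 15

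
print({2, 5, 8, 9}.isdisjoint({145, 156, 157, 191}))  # True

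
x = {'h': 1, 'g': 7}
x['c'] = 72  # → {'h': 1, 'g': 7, 'c': 72}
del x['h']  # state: {'g': 7, 'c': 72}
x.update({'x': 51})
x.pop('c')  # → 72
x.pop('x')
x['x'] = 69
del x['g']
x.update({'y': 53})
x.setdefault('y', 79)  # 53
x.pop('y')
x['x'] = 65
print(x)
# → {'x': 65}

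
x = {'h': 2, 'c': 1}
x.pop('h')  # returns 2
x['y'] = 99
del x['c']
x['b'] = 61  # {'y': 99, 'b': 61}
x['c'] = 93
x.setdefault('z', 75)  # 75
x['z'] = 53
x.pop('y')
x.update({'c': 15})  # {'b': 61, 'c': 15, 'z': 53}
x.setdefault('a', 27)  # 27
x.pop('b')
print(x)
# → {'c': 15, 'z': 53, 'a': 27}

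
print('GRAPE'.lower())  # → grape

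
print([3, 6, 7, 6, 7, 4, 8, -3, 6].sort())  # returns None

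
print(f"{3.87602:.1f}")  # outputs 3.9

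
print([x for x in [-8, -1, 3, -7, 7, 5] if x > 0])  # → [3, 7, 5]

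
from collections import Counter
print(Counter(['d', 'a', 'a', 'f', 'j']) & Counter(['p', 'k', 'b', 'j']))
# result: Counter({'j': 1})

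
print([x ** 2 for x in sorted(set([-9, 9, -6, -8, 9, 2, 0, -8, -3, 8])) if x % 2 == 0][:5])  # [64, 36, 0, 4, 64]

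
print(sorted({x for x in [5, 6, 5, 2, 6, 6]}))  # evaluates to [2, 5, 6]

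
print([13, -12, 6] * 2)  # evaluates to [13, -12, 6, 13, -12, 6]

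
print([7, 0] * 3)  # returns [7, 0, 7, 0, 7, 0]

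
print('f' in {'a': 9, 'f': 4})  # True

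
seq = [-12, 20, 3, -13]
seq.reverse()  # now [-13, 3, 20, -12]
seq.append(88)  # [-13, 3, 20, -12, 88]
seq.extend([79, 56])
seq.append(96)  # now [-13, 3, 20, -12, 88, 79, 56, 96]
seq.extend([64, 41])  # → [-13, 3, 20, -12, 88, 79, 56, 96, 64, 41]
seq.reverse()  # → [41, 64, 96, 56, 79, 88, -12, 20, 3, -13]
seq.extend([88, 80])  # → [41, 64, 96, 56, 79, 88, -12, 20, 3, -13, 88, 80]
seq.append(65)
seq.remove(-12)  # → [41, 64, 96, 56, 79, 88, 20, 3, -13, 88, 80, 65]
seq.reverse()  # [65, 80, 88, -13, 3, 20, 88, 79, 56, 96, 64, 41]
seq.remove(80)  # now [65, 88, -13, 3, 20, 88, 79, 56, 96, 64, 41]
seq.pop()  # 41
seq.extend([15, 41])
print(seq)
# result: [65, 88, -13, 3, 20, 88, 79, 56, 96, 64, 15, 41]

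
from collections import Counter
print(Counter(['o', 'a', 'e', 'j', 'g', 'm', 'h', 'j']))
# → Counter({'j': 2, 'o': 1, 'a': 1, 'e': 1, 'g': 1, 'm': 1, 'h': 1})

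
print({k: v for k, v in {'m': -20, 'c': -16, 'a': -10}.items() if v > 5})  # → {}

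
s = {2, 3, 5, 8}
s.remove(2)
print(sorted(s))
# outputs [3, 5, 8]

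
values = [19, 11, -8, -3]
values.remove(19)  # [11, -8, -3]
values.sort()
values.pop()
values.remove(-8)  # [-3]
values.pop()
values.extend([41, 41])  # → [41, 41]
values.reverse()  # [41, 41]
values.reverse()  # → [41, 41]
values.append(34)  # [41, 41, 34]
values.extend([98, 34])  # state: [41, 41, 34, 98, 34]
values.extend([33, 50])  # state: [41, 41, 34, 98, 34, 33, 50]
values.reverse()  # [50, 33, 34, 98, 34, 41, 41]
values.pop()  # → 41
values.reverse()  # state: [41, 34, 98, 34, 33, 50]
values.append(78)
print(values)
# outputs [41, 34, 98, 34, 33, 50, 78]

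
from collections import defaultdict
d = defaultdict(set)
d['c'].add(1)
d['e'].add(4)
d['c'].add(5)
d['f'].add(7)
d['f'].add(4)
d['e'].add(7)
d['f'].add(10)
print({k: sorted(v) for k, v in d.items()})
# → {'c': [1, 5], 'e': [4, 7], 'f': [4, 7, 10]}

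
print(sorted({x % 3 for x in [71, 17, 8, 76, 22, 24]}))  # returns [0, 1, 2]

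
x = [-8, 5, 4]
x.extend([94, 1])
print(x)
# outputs [-8, 5, 4, 94, 1]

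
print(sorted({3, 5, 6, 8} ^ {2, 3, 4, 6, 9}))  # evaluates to [2, 4, 5, 8, 9]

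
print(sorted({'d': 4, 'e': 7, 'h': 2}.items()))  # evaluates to [('d', 4), ('e', 7), ('h', 2)]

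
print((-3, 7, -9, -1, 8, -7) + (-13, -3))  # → (-3, 7, -9, -1, 8, -7, -13, -3)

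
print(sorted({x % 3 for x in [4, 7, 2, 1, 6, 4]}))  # [0, 1, 2]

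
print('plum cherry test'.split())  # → ['plum', 'cherry', 'test']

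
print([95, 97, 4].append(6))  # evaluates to None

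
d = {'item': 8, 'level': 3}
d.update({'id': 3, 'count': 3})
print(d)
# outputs {'item': 8, 'level': 3, 'id': 3, 'count': 3}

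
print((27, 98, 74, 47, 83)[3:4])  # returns (47,)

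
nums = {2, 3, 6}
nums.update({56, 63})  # {2, 3, 6, 56, 63}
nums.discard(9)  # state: {2, 3, 6, 56, 63}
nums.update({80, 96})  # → {2, 3, 6, 56, 63, 80, 96}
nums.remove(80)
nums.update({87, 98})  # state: {2, 3, 6, 56, 63, 87, 96, 98}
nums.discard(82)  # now {2, 3, 6, 56, 63, 87, 96, 98}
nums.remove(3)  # {2, 6, 56, 63, 87, 96, 98}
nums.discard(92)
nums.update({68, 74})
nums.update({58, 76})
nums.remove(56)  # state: {2, 6, 58, 63, 68, 74, 76, 87, 96, 98}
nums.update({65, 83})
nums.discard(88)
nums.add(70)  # {2, 6, 58, 63, 65, 68, 70, 74, 76, 83, 87, 96, 98}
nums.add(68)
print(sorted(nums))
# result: [2, 6, 58, 63, 65, 68, 70, 74, 76, 83, 87, 96, 98]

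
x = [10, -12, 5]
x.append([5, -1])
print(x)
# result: [10, -12, 5, [5, -1]]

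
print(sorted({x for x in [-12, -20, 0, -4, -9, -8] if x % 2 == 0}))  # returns [-20, -12, -8, -4, 0]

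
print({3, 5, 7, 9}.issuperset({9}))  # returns True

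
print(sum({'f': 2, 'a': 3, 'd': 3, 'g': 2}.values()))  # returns 10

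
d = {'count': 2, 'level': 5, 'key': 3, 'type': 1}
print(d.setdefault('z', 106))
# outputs 106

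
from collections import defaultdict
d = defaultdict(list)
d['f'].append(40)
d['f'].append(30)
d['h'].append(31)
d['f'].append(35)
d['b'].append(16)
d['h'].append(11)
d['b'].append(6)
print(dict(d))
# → {'f': [40, 30, 35], 'h': [31, 11], 'b': [16, 6]}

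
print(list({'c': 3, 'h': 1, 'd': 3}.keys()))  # ['c', 'h', 'd']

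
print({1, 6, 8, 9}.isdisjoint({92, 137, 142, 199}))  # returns True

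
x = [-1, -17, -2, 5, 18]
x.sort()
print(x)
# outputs [-17, -2, -1, 5, 18]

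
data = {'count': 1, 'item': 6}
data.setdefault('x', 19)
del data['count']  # {'item': 6, 'x': 19}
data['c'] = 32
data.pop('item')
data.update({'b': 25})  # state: {'x': 19, 'c': 32, 'b': 25}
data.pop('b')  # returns 25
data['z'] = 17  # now {'x': 19, 'c': 32, 'z': 17}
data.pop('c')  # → 32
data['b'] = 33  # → {'x': 19, 'z': 17, 'b': 33}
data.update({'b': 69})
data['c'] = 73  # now {'x': 19, 'z': 17, 'b': 69, 'c': 73}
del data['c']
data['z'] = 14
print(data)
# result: {'x': 19, 'z': 14, 'b': 69}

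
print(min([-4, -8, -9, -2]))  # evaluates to -9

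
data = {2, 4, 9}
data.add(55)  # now {2, 4, 9, 55}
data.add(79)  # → {2, 4, 9, 55, 79}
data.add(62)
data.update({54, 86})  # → {2, 4, 9, 54, 55, 62, 79, 86}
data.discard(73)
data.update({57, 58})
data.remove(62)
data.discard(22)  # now {2, 4, 9, 54, 55, 57, 58, 79, 86}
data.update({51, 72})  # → {2, 4, 9, 51, 54, 55, 57, 58, 72, 79, 86}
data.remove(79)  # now {2, 4, 9, 51, 54, 55, 57, 58, 72, 86}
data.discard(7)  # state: {2, 4, 9, 51, 54, 55, 57, 58, 72, 86}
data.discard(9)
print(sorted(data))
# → [2, 4, 51, 54, 55, 57, 58, 72, 86]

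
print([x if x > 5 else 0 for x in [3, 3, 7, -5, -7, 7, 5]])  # [0, 0, 7, 0, 0, 7, 0]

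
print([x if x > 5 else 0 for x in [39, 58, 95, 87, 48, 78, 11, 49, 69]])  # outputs [39, 58, 95, 87, 48, 78, 11, 49, 69]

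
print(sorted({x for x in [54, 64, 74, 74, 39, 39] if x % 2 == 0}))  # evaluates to [54, 64, 74]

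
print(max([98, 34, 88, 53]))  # 98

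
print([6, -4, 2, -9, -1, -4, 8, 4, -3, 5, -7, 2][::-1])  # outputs [2, -7, 5, -3, 4, 8, -4, -1, -9, 2, -4, 6]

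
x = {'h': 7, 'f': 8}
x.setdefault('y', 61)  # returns 61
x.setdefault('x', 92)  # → 92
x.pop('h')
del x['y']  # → {'f': 8, 'x': 92}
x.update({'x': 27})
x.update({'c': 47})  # {'f': 8, 'x': 27, 'c': 47}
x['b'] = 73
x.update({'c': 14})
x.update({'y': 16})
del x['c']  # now {'f': 8, 'x': 27, 'b': 73, 'y': 16}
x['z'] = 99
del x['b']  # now {'f': 8, 'x': 27, 'y': 16, 'z': 99}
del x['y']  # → {'f': 8, 'x': 27, 'z': 99}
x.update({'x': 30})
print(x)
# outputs {'f': 8, 'x': 30, 'z': 99}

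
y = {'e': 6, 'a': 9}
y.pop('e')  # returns 6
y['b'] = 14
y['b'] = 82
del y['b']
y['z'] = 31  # {'a': 9, 'z': 31}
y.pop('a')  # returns 9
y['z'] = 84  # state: {'z': 84}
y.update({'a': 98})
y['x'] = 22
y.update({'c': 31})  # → {'z': 84, 'a': 98, 'x': 22, 'c': 31}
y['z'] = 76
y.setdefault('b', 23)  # 23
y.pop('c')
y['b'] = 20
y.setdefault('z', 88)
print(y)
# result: {'z': 76, 'a': 98, 'x': 22, 'b': 20}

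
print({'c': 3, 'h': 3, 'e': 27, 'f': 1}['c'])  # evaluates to 3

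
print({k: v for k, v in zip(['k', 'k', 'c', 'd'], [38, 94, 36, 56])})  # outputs {'k': 94, 'c': 36, 'd': 56}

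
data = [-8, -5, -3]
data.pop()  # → -3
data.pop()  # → -5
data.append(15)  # [-8, 15]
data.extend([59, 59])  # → [-8, 15, 59, 59]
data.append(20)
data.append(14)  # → [-8, 15, 59, 59, 20, 14]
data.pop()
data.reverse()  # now [20, 59, 59, 15, -8]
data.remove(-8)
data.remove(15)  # [20, 59, 59]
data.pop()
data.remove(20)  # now [59]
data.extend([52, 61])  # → [59, 52, 61]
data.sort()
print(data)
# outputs [52, 59, 61]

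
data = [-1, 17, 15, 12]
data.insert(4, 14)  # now [-1, 17, 15, 12, 14]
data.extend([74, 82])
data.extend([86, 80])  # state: [-1, 17, 15, 12, 14, 74, 82, 86, 80]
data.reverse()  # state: [80, 86, 82, 74, 14, 12, 15, 17, -1]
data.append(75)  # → [80, 86, 82, 74, 14, 12, 15, 17, -1, 75]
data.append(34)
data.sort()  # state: [-1, 12, 14, 15, 17, 34, 74, 75, 80, 82, 86]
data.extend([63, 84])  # [-1, 12, 14, 15, 17, 34, 74, 75, 80, 82, 86, 63, 84]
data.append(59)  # [-1, 12, 14, 15, 17, 34, 74, 75, 80, 82, 86, 63, 84, 59]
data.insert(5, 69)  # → [-1, 12, 14, 15, 17, 69, 34, 74, 75, 80, 82, 86, 63, 84, 59]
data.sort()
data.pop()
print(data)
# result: [-1, 12, 14, 15, 17, 34, 59, 63, 69, 74, 75, 80, 82, 84]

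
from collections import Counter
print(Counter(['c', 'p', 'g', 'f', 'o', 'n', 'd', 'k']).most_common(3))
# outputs [('c', 1), ('p', 1), ('g', 1)]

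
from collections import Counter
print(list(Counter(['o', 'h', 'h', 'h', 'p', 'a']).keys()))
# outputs ['o', 'h', 'p', 'a']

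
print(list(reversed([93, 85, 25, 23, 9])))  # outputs [9, 23, 25, 85, 93]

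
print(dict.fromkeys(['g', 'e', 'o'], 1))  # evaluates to {'g': 1, 'e': 1, 'o': 1}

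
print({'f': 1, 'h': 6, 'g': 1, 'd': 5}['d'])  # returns 5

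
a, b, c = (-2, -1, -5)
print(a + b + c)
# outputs -8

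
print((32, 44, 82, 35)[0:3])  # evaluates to (32, 44, 82)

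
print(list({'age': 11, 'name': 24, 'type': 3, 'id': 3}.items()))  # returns [('age', 11), ('name', 24), ('type', 3), ('id', 3)]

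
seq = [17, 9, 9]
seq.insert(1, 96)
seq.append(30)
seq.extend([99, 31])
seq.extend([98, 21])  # [17, 96, 9, 9, 30, 99, 31, 98, 21]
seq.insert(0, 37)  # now [37, 17, 96, 9, 9, 30, 99, 31, 98, 21]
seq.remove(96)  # [37, 17, 9, 9, 30, 99, 31, 98, 21]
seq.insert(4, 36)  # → [37, 17, 9, 9, 36, 30, 99, 31, 98, 21]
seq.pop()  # 21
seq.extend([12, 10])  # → [37, 17, 9, 9, 36, 30, 99, 31, 98, 12, 10]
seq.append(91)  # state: [37, 17, 9, 9, 36, 30, 99, 31, 98, 12, 10, 91]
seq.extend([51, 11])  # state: [37, 17, 9, 9, 36, 30, 99, 31, 98, 12, 10, 91, 51, 11]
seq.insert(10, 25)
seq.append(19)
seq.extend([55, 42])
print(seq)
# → [37, 17, 9, 9, 36, 30, 99, 31, 98, 12, 25, 10, 91, 51, 11, 19, 55, 42]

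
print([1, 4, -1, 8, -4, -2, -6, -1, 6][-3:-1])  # [-6, -1]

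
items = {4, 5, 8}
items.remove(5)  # {4, 8}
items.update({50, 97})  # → {4, 8, 50, 97}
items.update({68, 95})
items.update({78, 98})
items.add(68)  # {4, 8, 50, 68, 78, 95, 97, 98}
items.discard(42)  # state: {4, 8, 50, 68, 78, 95, 97, 98}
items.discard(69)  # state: {4, 8, 50, 68, 78, 95, 97, 98}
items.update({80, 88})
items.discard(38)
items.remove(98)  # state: {4, 8, 50, 68, 78, 80, 88, 95, 97}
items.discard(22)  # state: {4, 8, 50, 68, 78, 80, 88, 95, 97}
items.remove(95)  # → {4, 8, 50, 68, 78, 80, 88, 97}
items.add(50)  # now {4, 8, 50, 68, 78, 80, 88, 97}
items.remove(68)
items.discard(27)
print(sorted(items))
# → [4, 8, 50, 78, 80, 88, 97]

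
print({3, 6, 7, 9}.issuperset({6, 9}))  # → True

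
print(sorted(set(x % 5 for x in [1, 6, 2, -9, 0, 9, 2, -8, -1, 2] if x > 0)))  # [1, 2, 4]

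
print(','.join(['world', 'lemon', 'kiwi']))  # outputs world,lemon,kiwi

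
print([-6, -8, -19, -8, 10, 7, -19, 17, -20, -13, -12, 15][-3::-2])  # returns [-13, 17, 7, -8, -8]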